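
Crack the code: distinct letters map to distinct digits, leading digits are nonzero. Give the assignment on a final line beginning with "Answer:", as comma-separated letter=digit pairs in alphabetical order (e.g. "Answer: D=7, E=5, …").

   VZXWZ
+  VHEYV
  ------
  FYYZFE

Step 1. [col 1: Z + V ≡ E (mod 10)] several values work for E in column 1 (Z + V ≡ E (mod 10), carry-in 0); try E=4 ⇒ E=4.
Step 2. [col 1: Z + V ≡ E (mod 10)] column 1 (Z + V ≡ E (mod 10), carry-in 0) doesn't pin Z yet; pick Z=5 and continue, so Z=5.
Step 3. [F] F is the leading digit of a 6-digit sum of two 5-digit numbers; the final carry is exactly 1 ⇒ F=1.
Step 4. [col 1: Z + V ≡ E (mod 10)] from column 1 (Z=5, E=4, carry-in 0, digits 1,4,5 already taken and all letters distinct): V must equal 9. So V=9.
Step 5. [col 2: W + Y ≡ F (mod 10)] no forcing yet in column 2 (carry-in 1); Y=8 is free and consistent — try it, so Y=8.
Step 6. [col 2: W + Y ≡ F (mod 10)] column 2 reads W+Y+carry(1)=F with Y=8, F=1; with digits 1,4,5,8,9 already taken and all letters distinct, the only value for W is 2 ⇒ W=2.
Step 7. [col 3: X + E ≡ Z (mod 10)] in column 3 we have X+E≡Z with carry-in 1; given E=4, Z=5 and digits 1,2,4,5,8,9 already taken and all letters distinct, that pins X to 0, so X=0.
Step 8. [col 4: Z + H ≡ Y (mod 10)] from column 4 (Z=5, Y=8, carry-in 0, digits 0,1,2,4,5,8,9 already taken and all letters distinct): H must equal 3. So H=3.

Answer: E=4, F=1, H=3, V=9, W=2, X=0, Y=8, Z=5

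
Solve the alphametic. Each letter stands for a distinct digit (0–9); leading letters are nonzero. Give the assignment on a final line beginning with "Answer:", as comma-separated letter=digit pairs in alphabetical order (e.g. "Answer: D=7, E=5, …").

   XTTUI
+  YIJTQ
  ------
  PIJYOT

Step 1. [P] the sum has 6 digits but both addends have 5; that extra leading digit P is the final carry, namely 1, so P=1.
Step 2. [col 1: I + Q ≡ T (mod 10)] T=2 is one option consistent with column 1 (I + Q ≡ T (mod 10), carry-in 0) — take it. So T=2.
Step 3. [col 1: I + Q ≡ T (mod 10)] several values work for I in column 1 (I + Q ≡ T (mod 10), carry-in 0); try I=4 ⇒ I=4.
Step 4. [col 1: I + Q ≡ T (mod 10)] column 1 reads I+Q+carry(0)=T with I=4, T=2; with digits 1,2,4 already taken and all letters distinct, the only value for Q is 8, so Q=8.
Step 5. [col 2: U + T ≡ O (mod 10)] several values work for O in column 2 (U + T ≡ O (mod 10), carry-in 1); try O=0. So O=0.
Step 6. [col 2: U + T ≡ O (mod 10)] in column 2 we have U+T≡O with carry-in 1; given T=2, O=0 and digits 0,1,2,4,8 already taken and all letters distinct, that pins U to 7 ⇒ U=7.
Step 7. [col 3: T + J ≡ Y (mod 10)] several values work for Y in column 3 (T + J ≡ Y (mod 10), carry-in 1); try Y=9. So Y=9.
Step 8. [col 3: T + J ≡ Y (mod 10)] from column 3 (T=2, Y=9, carry-in 1, digits 0,1,2,4,7,8,9 already taken and all letters distinct): J must equal 6. So J=6.
Step 9. [col 5: X + Y ≡ I (mod 10)] column 5: given Y=9, I=4, carry-in 0, and digits 0,1,2,4,6,7,8,9 already taken and all letters distinct, X+Y≡I (mod 10) forces X=5 ⇒ X=5.

Answer: I=4, J=6, O=0, P=1, Q=8, T=2, U=7, X=5, Y=9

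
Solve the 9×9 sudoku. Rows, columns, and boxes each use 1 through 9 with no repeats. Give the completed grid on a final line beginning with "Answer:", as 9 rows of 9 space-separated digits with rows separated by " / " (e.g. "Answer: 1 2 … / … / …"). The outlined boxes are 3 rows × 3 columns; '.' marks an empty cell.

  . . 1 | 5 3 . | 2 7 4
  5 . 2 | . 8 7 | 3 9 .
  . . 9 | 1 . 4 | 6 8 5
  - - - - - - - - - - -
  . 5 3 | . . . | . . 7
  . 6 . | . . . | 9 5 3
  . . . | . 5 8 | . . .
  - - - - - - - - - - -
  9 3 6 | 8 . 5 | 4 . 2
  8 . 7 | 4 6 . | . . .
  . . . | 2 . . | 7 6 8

Step 1. [r6c7∈{1}] r6c7 is down to just 1, so r6c7=1.
Step 2. [r6c3∈{4}] r6c3 is down to just 4. So r6c3=4.
Step 3. [r1c6∈{6,9}] r1c6 is the only open cell in row 1 admitting 9. So r1c6=9.
Step 4. [r5c5∈{1,2,4,7}] row 5 places 4 nowhere but r5c5. So r5c5=4.
Step 5. [r4c6∈{1,2,6}] 6 has one home in col 6: r4c6 ⇒ r4c6=6.
Step 6. [r6c2∈{2,7,9}] in col 2, 9 fits only at r6c2. So r6c2=9.
Step 7. [r7c8∈{1}] only 1 remains possible at r7c8, so r7c8=1.
Step 8. [r5c6∈{1,2}] 2 has one home in col 6: r5c6 ⇒ r5c6=2.
Step 9. [r4c5∈{1,9}] r4c5 is the only open cell in box 5 admitting 1, so r4c5=1.
Step 10. [r9c6∈{1,3}] r9c6 is the only open cell in row 9 admitting 3 ⇒ r9c6=3.
Step 11. [r5c1∈{1,7}] in row 5, 1 fits only at r5c1. So r5c1=1.
Step 12. [r6c1∈{2,7}] across box 4, 7 lands solely at r6c1, so r6c1=7.
Step 13. [r9c2∈{1,4}] row 9 places 1 nowhere but r9c2, so r9c2=1.
Step 14. [r4c8∈{2,4}] across row 4, 4 lands solely at r4c8, so r4c8=4.
Step 15. [r8c8∈{3}] r8c8 has the single candidate 3. So r8c8=3.
Step 16. [r8c6∈{1}] nothing but 1 survives at r8c6. So r8c6=1.
Step 17. [r3c5∈{2}] r3c5 has the single candidate 2. So r3c5=2.
Step 18. [r2c9∈{1}] r2c9 is down to just 1, so r2c9=1.
Step 19. [r1c1∈{6}] r1c1's peers cover all but 6. So r1c1=6.
Step 20. [r6c9∈{6}] nothing but 6 survives at r6c9 ⇒ r6c9=6.
Step 21. [r6c4∈{3}] r6c4 is down to just 3, so r6c4=3.
Step 22. [r3c1∈{3}] r3c1 is down to just 3. So r3c1=3.
Step 23. [r8c9∈{9}] r8c9's peers cover all but 9. So r8c9=9.
Step 24. [r9c5∈{9}] only 9 remains possible at r9c5. So r9c5=9.
Step 25. [r7c5∈{7}] r7c5 has the single candidate 7. So r7c5=7.
Step 26. [r4c7∈{8}] r4c7's peers cover all but 8, so r4c7=8.
Step 27. [r8c7∈{5}] only 5 remains possible at r8c7 ⇒ r8c7=5.
Step 28. [r2c2∈{4}] r2c2 is down to just 4. So r2c2=4.
Step 29. [r9c3∈{5}] only 5 remains possible at r9c3, so r9c3=5.
Step 30. [r4c4∈{9}] only 9 remains possible at r4c4, so r4c4=9.
Step 31. [r2c4∈{6}] r2c4's peers cover all but 6 ⇒ r2c4=6.
Step 32. [r8c2∈{2}] r8c2's peers cover all but 2. So r8c2=2.
Step 33. [r4c1∈{2}] r4c1 is down to just 2. So r4c1=2.
Step 34. [r1c2∈{8}] nothing but 8 survives at r1c2. So r1c2=8.
Step 35. [r3c2∈{7}] nothing but 7 survives at r3c2 ⇒ r3c2=7.
Step 36. [r5c4∈{7}] r5c4's peers cover all but 7. So r5c4=7.
Step 37. [r9c1∈{4}] nothing but 4 survives at r9c1. So r9c1=4.
Step 38. [r5c3∈{8}] only 8 remains possible at r5c3 ⇒ r5c3=8.
Step 39. [r6c8∈{2}] r6c8 is down to just 2, so r6c8=2.

Answer: 6 8 1 5 3 9 2 7 4 / 5 4 2 6 8 7 3 9 1 / 3 7 9 1 2 4 6 8 5 / 2 5 3 9 1 6 8 4 7 / 1 6 8 7 4 2 9 5 3 / 7 9 4 3 5 8 1 2 6 / 9 3 6 8 7 5 4 1 2 / 8 2 7 4 6 1 5 3 9 / 4 1 5 2 9 3 7 6 8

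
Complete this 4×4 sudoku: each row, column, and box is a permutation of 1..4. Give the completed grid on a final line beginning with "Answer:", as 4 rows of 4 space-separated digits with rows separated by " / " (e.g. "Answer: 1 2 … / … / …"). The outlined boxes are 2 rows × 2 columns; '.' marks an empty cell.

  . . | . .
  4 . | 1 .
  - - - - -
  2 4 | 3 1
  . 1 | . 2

Step 1. [r2c2∈{2,3}] r2c2 is the only open cell in row 2 admitting 2 ⇒ r2c2=2.
Step 2. [r1c4∈{3,4}] 4 has one home in col 4: r1c4 ⇒ r1c4=4.
Step 3. [r1c1∈{1,3}] row 1 places 1 nowhere but r1c1. So r1c1=1.
Step 4. [r1c2∈{3}] r1c2's peers cover all but 3, so r1c2=3.
Step 5. [r4c1∈{3}] r4c1 is down to just 3, so r4c1=3.
Step 6. [r2c4∈{3}] r2c4's peers cover all but 3 ⇒ r2c4=3.
Step 7. [r4c3∈{4}] only 4 remains possible at r4c3. So r4c3=4.
Step 8. [r1c3∈{2}] nothing but 2 survives at r1c3, so r1c3=2.

Answer: 1 3 2 4 / 4 2 1 3 / 2 4 3 1 / 3 1 4 2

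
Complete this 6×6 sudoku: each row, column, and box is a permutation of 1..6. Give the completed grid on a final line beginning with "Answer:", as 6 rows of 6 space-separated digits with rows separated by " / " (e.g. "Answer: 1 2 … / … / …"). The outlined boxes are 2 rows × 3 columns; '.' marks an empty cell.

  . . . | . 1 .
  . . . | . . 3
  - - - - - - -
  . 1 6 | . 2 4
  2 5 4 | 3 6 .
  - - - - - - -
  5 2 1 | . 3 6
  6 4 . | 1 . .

Step 1. [r2c5∈{4,5}] across col 5, 4 lands solely at r2c5. So r2c5=4.
Step 2. [r1c2∈{3,6}] r1c2 is the only open cell in col 2 admitting 3, so r1c2=3.
Step 3. [r1c4∈{2,5,6}] row 1 places 6 nowhere but r1c4 ⇒ r1c4=6.
Step 4. [r2c4∈{2,5}] 2 has one home in col 4: r2c4. So r2c4=2.
Step 5. [r1c6∈{5}] only 5 remains possible at r1c6, so r1c6=5.
Step 6. [r2c1∈{1}] r2c1's peers cover all but 1, so r2c1=1.
Step 7. [r6c3∈{3}] nothing but 3 survives at r6c3 ⇒ r6c3=3.
Step 8. [r5c4∈{4}] r5c4 has the single candidate 4. So r5c4=4.
Step 9. [r2c2∈{6}] r2c2's peers cover all but 6. So r2c2=6.
Step 10. [r3c1∈{3}] only 3 remains possible at r3c1 ⇒ r3c1=3.
Step 11. [r4c6∈{1}] nothing but 1 survives at r4c6, so r4c6=1.
Step 12. [r1c1∈{4}] only 4 remains possible at r1c1, so r1c1=4.
Step 13. [r3c4∈{5}] only 5 remains possible at r3c4. So r3c4=5.
Step 14. [r6c5∈{5}] nothing but 5 survives at r6c5. So r6c5=5.
Step 15. [r1c3∈{2}] nothing but 2 survives at r1c3. So r1c3=2.
Step 16. [r6c6∈{2}] r6c6 has the single candidate 2, so r6c6=2.
Step 17. [r2c3∈{5}] r2c3's peers cover all but 5 ⇒ r2c3=5.

Answer: 4 3 2 6 1 5 / 1 6 5 2 4 3 / 3 1 6 5 2 4 / 2 5 4 3 6 1 / 5 2 1 4 3 6 / 6 4 3 1 5 2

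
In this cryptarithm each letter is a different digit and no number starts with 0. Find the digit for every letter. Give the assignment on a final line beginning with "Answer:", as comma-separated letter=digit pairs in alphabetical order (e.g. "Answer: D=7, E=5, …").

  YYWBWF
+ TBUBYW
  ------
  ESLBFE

Step 1. [col 1: F + W ≡ E (mod 10)] several values work for E in column 1 (F + W ≡ E (mod 10), carry-in 0); try E=4, so E=4.
Step 2. [col 1: F + W ≡ E (mod 10)] no forcing yet in column 1 (carry-in 0); F=8 is free and consistent — try it, so F=8.
Step 3. [col 1: F + W ≡ E (mod 10)] column 1 reads F+W+carry(0)=E with F=8, E=4; with digits 4,8 already taken and all letters distinct, the only value for W is 6, so W=6.
Step 4. [col 2: W + Y ≡ F (mod 10)] from column 2 (W=6, F=8, carry-in 1, digits 4,6,8 already taken and all letters distinct): Y must equal 1 ⇒ Y=1.
Step 5. [col 3: B + B ≡ B (mod 10)] in column 3 we have B+B≡B with carry-in 0; given nothing yet and digits 1,4,6,8 already taken and all letters distinct, that pins B to 0 ⇒ B=0.
Step 6. [col 4: W + U ≡ L (mod 10)] L=5 is one option consistent with column 4 (W + U ≡ L (mod 10), carry-in 0) — take it ⇒ L=5.
Step 7. [col 4: W + U ≡ L (mod 10)] column 4: given W=6, L=5, carry-in 0, and digits 0,1,4,5,6,8 already taken and all letters distinct, W+U≡L (mod 10) forces U=9. So U=9.
Step 8. [col 5: Y + B ≡ S (mod 10)] column 5: given Y=1, B=0, carry-in 1, and digits 0,1,4,5,6,8,9 already taken and all letters distinct, Y+B≡S (mod 10) forces S=2. So S=2.
Step 9. [col 6: Y + T ≡ E (mod 10)] from column 6 (Y=1, E=4, carry-in 0, digits 0,1,2,4,5,6,8,9 already taken and all letters distinct): T must equal 3 ⇒ T=3.

Answer: B=0, E=4, F=8, L=5, S=2, T=3, U=9, W=6, Y=1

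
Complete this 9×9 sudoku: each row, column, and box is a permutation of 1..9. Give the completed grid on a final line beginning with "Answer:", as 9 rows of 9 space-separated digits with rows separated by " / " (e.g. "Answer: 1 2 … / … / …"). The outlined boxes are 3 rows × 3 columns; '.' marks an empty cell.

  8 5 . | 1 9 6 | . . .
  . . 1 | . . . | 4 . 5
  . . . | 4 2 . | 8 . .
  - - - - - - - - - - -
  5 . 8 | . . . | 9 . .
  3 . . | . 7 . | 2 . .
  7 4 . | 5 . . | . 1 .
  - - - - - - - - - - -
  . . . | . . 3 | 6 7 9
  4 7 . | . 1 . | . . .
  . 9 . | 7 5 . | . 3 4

Step 1. [r9c6∈{2,8}] 8 has one home in row 9: r9c6, so r9c6=8.
Step 2. [r7c4∈{2}] r7c4 has the single candidate 2 ⇒ r7c4=2.
Step 3. [r8c3∈{2,3,5,6}] in row 8, 3 fits only at r8c3 ⇒ r8c3=3.
Step 4. [r1c8∈{2}] nothing but 2 survives at r1c8. So r1c8=2.
Step 5. [r4c9∈{3,6,7}] in row 4, 7 fits only at r4c9. So r4c9=7.
Step 6. [r5c8∈{4,5,6,8}] in row 5, 5 fits only at r5c8. So r5c8=5.
Step 7. [r5c6∈{1,4,9}] in row 5, 4 fits only at r5c6, so r5c6=4.
Step 8. [r5c2∈{1,6}] in row 5, 1 fits only at r5c2, so r5c2=1.
Step 9. [r8c4∈{6,9}] row 8 places 6 nowhere but r8c4. So r8c4=6.
Step 10. [r1c9∈{3}] nothing but 3 survives at r1c9. So r1c9=3.
Step 11. [r4c4∈{3}] r4c4 is down to just 3, so r4c4=3.
Step 12. [r4c5∈{6}] r4c5 is down to just 6 ⇒ r4c5=6.
Step 13. [r6c5∈{8}] r6c5 is down to just 8. So r6c5=8.
Step 14. [r6c9∈{6}] r6c9 has the single candidate 6 ⇒ r6c9=6.
Step 15. [r5c3∈{6,9}] in row 5, 6 fits only at r5c3. So r5c3=6.
Step 16. [r9c1∈{1,2,6}] 6 has one home in row 9: r9c1, so r9c1=6.
Step 17. [r3c1∈{9}] nothing but 9 survives at r3c1. So r3c1=9.
Step 18. [r4c2∈{2}] r4c2 is down to just 2. So r4c2=2.
Step 19. [r3c2∈{3,6}] 3 has one home in row 3: r3c2 ⇒ r3c2=3.
Step 20. [r3c3∈{7}] r3c3 has the single candidate 7, so r3c3=7.
Step 21. [r6c6∈{2,9}] in row 6, 2 fits only at r6c6, so r6c6=2.
Step 22. [r2c8∈{6,9}] row 2 places 9 nowhere but r2c8. So r2c8=9.
Step 23. [r8c9∈{2,8}] in row 8, 2 fits only at r8c9. So r8c9=2.
Step 24. [r3c9∈{1}] only 1 remains possible at r3c9 ⇒ r3c9=1.
Step 25. [r6c7∈{3}] r6c7 has the single candidate 3 ⇒ r6c7=3.
Step 26. [r1c3∈{4}] r1c3's peers cover all but 4, so r1c3=4.
Step 27. [r4c8∈{4}] r4c8's peers cover all but 4 ⇒ r4c8=4.
Step 28. [r5c4∈{9}] r5c4's peers cover all but 9, so r5c4=9.
Step 29. [r7c2∈{8}] only 8 remains possible at r7c2. So r7c2=8.
Step 30. [r2c2∈{6}] r2c2's peers cover all but 6, so r2c2=6.
Step 31. [r8c8∈{8}] r8c8's peers cover all but 8. So r8c8=8.
Step 32. [r1c7∈{7}] only 7 remains possible at r1c7, so r1c7=7.
Step 33. [r2c4∈{8}] only 8 remains possible at r2c4. So r2c4=8.
Step 34. [r9c3∈{2}] r9c3 is down to just 2 ⇒ r9c3=2.
Step 35. [r2c6∈{7}] r2c6 has the single candidate 7. So r2c6=7.
Step 36. [r8c6∈{9}] only 9 remains possible at r8c6, so r8c6=9.
Step 37. [r4c6∈{1}] r4c6 has the single candidate 1 ⇒ r4c6=1.
Step 38. [r7c5∈{4}] r7c5's peers cover all but 4, so r7c5=4.
Step 39. [r2c1∈{2}] r2c1's peers cover all but 2 ⇒ r2c1=2.
Step 40. [r6c3∈{9}] r6c3 is down to just 9, so r6c3=9.
Step 41. [r3c6∈{5}] nothing but 5 survives at r3c6, so r3c6=5.
Step 42. [r2c5∈{3}] nothing but 3 survives at r2c5, so r2c5=3.
Step 43. [r7c3∈{5}] only 5 remains possible at r7c3 ⇒ r7c3=5.
Step 44. [r7c1∈{1}] r7c1 has the single candidate 1. So r7c1=1.
Step 45. [r3c8∈{6}] r3c8's peers cover all but 6 ⇒ r3c8=6.
Step 46. [r9c7∈{1}] r9c7 is down to just 1. So r9c7=1.
Step 47. [r8c7∈{5}] r8c7 is down to just 5 ⇒ r8c7=5.
Step 48. [r5c9∈{8}] r5c9's peers cover all but 8, so r5c9=8.

Answer: 8 5 4 1 9 6 7 2 3 / 2 6 1 8 3 7 4 9 5 / 9 3 7 4 2 5 8 6 1 / 5 2 8 3 6 1 9 4 7 / 3 1 6 9 7 4 2 5 8 / 7 4 9 5 8 2 3 1 6 / 1 8 5 2 4 3 6 7 9 / 4 7 3 6 1 9 5 8 2 / 6 9 2 7 5 8 1 3 4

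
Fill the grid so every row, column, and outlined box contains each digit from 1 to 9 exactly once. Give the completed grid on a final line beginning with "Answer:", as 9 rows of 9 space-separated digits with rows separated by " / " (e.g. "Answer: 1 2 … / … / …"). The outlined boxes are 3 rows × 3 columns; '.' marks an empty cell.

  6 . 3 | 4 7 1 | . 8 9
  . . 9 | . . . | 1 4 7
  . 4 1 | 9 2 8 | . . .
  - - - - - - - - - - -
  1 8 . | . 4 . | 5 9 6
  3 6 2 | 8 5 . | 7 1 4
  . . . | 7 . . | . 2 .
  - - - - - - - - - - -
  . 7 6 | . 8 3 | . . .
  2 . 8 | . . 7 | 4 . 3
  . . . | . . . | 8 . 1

Step 1. [r1c2∈{2,5}] row 1 places 5 nowhere but r1c2, so r1c2=5.
Step 2. [r9c6∈{2,4,5,6,9}] in col 6, 4 fits only at r9c6. So r9c6=4.
Step 3. [r7c8∈{5}] only 5 remains possible at r7c8, so r7c8=5.
Step 4. [r6c2∈{9}] r6c2 has the single candidate 9. So r6c2=9.
Step 5. [r9c4∈{2,5,6}] across row 9, 2 lands solely at r9c4. So r9c4=2.
Step 6. [r8c8∈{6}] r8c8 is down to just 6 ⇒ r8c8=6.
Step 7. [r2c4∈{3,5,6}] col 4 places 6 nowhere but r2c4, so r2c4=6.
Step 8. [r6c5∈{1,3,6}] r6c5 is the only open cell in row 6 admitting 1, so r6c5=1.
Step 9. [r9c3∈{5}] only 5 remains possible at r9c3 ⇒ r9c3=5.
Step 10. [r9c1∈{9}] r9c1's peers cover all but 9, so r9c1=9.
Step 11. [r3c7∈{3,6}] r3c7 is the only open cell in row 3 admitting 6. So r3c7=6.
Step 12. [r8c4∈{1,5}] across row 8, 5 lands solely at r8c4, so r8c4=5.
Step 13. [r7c9∈{2}] r7c9 is down to just 2. So r7c9=2.
Step 14. [r6c1∈{4,5}] row 6 places 5 nowhere but r6c1 ⇒ r6c1=5.
Step 15. [r3c8∈{3}] r3c8 has the single candidate 3, so r3c8=3.
Step 16. [r5c6∈{9}] nothing but 9 survives at r5c6 ⇒ r5c6=9.
Step 17. [r8c5∈{9}] only 9 remains possible at r8c5. So r8c5=9.
Step 18. [r8c2∈{1}] only 1 remains possible at r8c2 ⇒ r8c2=1.
Step 19. [r2c5∈{3}] only 3 remains possible at r2c5, so r2c5=3.
Step 20. [r6c9∈{8}] r6c9 is down to just 8 ⇒ r6c9=8.
Step 21. [r9c5∈{6}] r9c5's peers cover all but 6, so r9c5=6.
Step 22. [r6c3∈{4}] only 4 remains possible at r6c3 ⇒ r6c3=4.
Step 23. [r9c8∈{7}] r9c8 has the single candidate 7. So r9c8=7.
Step 24. [r4c4∈{3}] nothing but 3 survives at r4c4 ⇒ r4c4=3.
Step 25. [r2c2∈{2}] r2c2's peers cover all but 2 ⇒ r2c2=2.
Step 26. [r2c6∈{5}] r2c6 has the single candidate 5. So r2c6=5.
Step 27. [r1c7∈{2}] r1c7 has the single candidate 2, so r1c7=2.
Step 28. [r6c7∈{3}] r6c7 has the single candidate 3, so r6c7=3.
Step 29. [r7c7∈{9}] r7c7's peers cover all but 9 ⇒ r7c7=9.
Step 30. [r6c6∈{6}] r6c6's peers cover all but 6. So r6c6=6.
Step 31. [r7c1∈{4}] nothing but 4 survives at r7c1 ⇒ r7c1=4.
Step 32. [r4c3∈{7}] only 7 remains possible at r4c3. So r4c3=7.
Step 33. [r4c6∈{2}] only 2 remains possible at r4c6 ⇒ r4c6=2.
Step 34. [r9c2∈{3}] r9c2 is down to just 3, so r9c2=3.
Step 35. [r3c9∈{5}] r3c9 has the single candidate 5, so r3c9=5.
Step 36. [r7c4∈{1}] nothing but 1 survives at r7c4, so r7c4=1.
Step 37. [r2c1∈{8}] nothing but 8 survives at r2c1, so r2c1=8.
Step 38. [r3c1∈{7}] nothing but 7 survives at r3c1, so r3c1=7.

Answer: 6 5 3 4 7 1 2 8 9 / 8 2 9 6 3 5 1 4 7 / 7 4 1 9 2 8 6 3 5 / 1 8 7 3 4 2 5 9 6 / 3 6 2 8 5 9 7 1 4 / 5 9 4 7 1 6 3 2 8 / 4 7 6 1 8 3 9 5 2 / 2 1 8 5 9 7 4 6 3 / 9 3 5 2 6 4 8 7 1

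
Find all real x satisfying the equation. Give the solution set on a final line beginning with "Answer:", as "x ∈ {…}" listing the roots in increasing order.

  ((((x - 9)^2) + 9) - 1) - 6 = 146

Step 1. [((((x - 9)^2) + 9) - 1) - 6 = 146] the outer -6 inverts by adding 6. So sub: (((x - 9)^2) + 9) - 1 = 152.
Step 2. [(((x - 9)^2) + 9) - 1 = 152] 1 comes off first (add 1), so sub: ((x - 9)^2) + 9 = 153.
Step 3. [((x - 9)^2) + 9 = 153] subtract 9: x sits inside (… + 9). So sub: (x - 9)^2 = 144.
Step 4. [(x - 9)^2 = 144] √ both sides: 144 ≥ 0 gives two branches ⇒ sqrt: x - 9 = 12 or -12.
Step 5. [x - 9 = 12 or -12] the outer -9 inverts by adding 9, so sub: x = 21 or -3.

Answer: x ∈ {-3, 21}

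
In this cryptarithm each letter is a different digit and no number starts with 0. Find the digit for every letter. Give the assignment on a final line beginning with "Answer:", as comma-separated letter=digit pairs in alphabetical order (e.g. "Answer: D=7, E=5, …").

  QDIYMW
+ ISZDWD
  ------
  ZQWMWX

Step 1. [col 1: W + D ≡ X (mod 10)] D=7 is one option consistent with column 1 (W + D ≡ X (mod 10), carry-in 0) — take it. So D=7.
Step 2. [col 1: W + D ≡ X (mod 10)] X=0 is one option consistent with column 1 (W + D ≡ X (mod 10), carry-in 0) — take it. So X=0.
Step 3. [col 1: W + D ≡ X (mod 10)] in column 1 we have W+D≡X with carry-in 0; given D=7, X=0 and digits 0,7 already taken and all letters distinct, that pins W to 3 ⇒ W=3.
Step 4. [col 2: M + W ≡ W (mod 10)] from column 2 (W=3, carry-in 1, digits 0,3,7 already taken and all letters distinct): M must equal 9. So M=9.
Step 5. [col 3: Y + D ≡ M (mod 10)] column 3 reads Y+D+carry(1)=M with D=7, M=9; with digits 0,3,7,9 already taken and all letters distinct, the only value for Y is 1. So Y=1.
Step 6. [col 4: I + Z ≡ W (mod 10)] column 4 (I + Z ≡ W (mod 10), carry-in 0) doesn't pin Z yet; pick Z=8 and continue ⇒ Z=8.
Step 7. [col 4: I + Z ≡ W (mod 10)] from column 4 (Z=8, W=3, carry-in 0, digits 0,1,3,7,8,9 already taken and all letters distinct): I must equal 5 ⇒ I=5.
Step 8. [col 5: D + S ≡ Q (mod 10)] S=4 is one option consistent with column 5 (D + S ≡ Q (mod 10), carry-in 1) — take it ⇒ S=4.
Step 9. [col 5: D + S ≡ Q (mod 10)] column 5: given D=7, S=4, carry-in 1, and digits 0,1,3,4,5,7,8,9 already taken and all letters distinct, D+S≡Q (mod 10) forces Q=2. So Q=2.

Answer: D=7, I=5, M=9, Q=2, S=4, W=3, X=0, Y=1, Z=8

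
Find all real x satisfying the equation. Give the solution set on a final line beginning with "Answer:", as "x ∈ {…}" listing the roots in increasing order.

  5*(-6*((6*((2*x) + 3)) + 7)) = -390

Step 1. [5*(-6*((6*((2*x) + 3)) + 7)) = -390] 5 out front; divide by 5, so div: -6*((6*((2*x) + 3)) + 7) = -78.
Step 2. [-6*((6*((2*x) + 3)) + 7) = -78] LHS = -6·(…); ÷-6 both sides, so div: (6*((2*x) + 3)) + 7 = 13.
Step 3. [(6*((2*x) + 3)) + 7 = 13] subtract 7: x sits inside (… + 7) ⇒ sub: 6*((2*x) + 3) = 6.
Step 4. [6*((2*x) + 3) = 6] leading coefficient 6: divide by 6 ⇒ div: (2*x) + 3 = 1.
Step 5. [(2*x) + 3 = 1] subtract 3: x sits inside (… + 3), so sub: 2*x = -2.
Step 6. [2*x = -2] LHS = 2·(…); ÷2 both sides, so div: x = -1.

Answer: x ∈ {-1}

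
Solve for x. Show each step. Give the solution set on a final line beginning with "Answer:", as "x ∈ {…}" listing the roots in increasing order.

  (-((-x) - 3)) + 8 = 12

Step 1. [(-((-x) - 3)) + 8 = 12] the outer +8 inverts by subtracting 8. So sub: -((-x) - 3) = 4.
Step 2. [-((-x) - 3) = 4] flip signs both sides, so neg: (-x) - 3 = -4.
Step 3. [(-x) - 3 = -4] peel the -3: add 3 from each side. So sub: -x = -1.
Step 4. [-x = -1] flip signs both sides, so neg: x = 1.

Answer: x ∈ {1}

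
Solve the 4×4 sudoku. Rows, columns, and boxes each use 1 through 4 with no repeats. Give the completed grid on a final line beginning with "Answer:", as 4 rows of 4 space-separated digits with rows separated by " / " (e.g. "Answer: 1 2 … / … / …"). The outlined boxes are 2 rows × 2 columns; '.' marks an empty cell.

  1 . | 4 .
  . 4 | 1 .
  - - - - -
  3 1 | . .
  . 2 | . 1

Step 1. [r1c4∈{2,3}] r1c4 is the only open cell in row 1 admitting 2. So r1c4=2.
Step 2. [r1c2∈{3}] only 3 remains possible at r1c2. So r1c2=3.
Step 3. [r4c3∈{3}] only 3 remains possible at r4c3, so r4c3=3.
Step 4. [r2c4∈{3}] only 3 remains possible at r2c4. So r2c4=3.
Step 5. [r3c4∈{4}] r3c4 is down to just 4, so r3c4=4.
Step 6. [r4c1∈{4}] r4c1 is down to just 4. So r4c1=4.
Step 7. [r3c3∈{2}] r3c3 is down to just 2, so r3c3=2.
Step 8. [r2c1∈{2}] r2c1's peers cover all but 2. So r2c1=2.

Answer: 1 3 4 2 / 2 4 1 3 / 3 1 2 4 / 4 2 3 1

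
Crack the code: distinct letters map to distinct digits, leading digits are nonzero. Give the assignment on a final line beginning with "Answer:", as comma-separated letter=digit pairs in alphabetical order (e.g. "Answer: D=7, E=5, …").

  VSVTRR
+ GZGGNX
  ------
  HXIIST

Step 1. [col 1: R + X ≡ T (mod 10)] several values work for R in column 1 (R + X ≡ T (mod 10), carry-in 0); try R=8 ⇒ R=8.
Step 2. [col 1: R + X ≡ T (mod 10)] no forcing yet in column 1 (carry-in 0); X=2 is free and consistent — try it. So X=2.
Step 3. [col 1: R + X ≡ T (mod 10)] from column 1 (R=8, X=2, carry-in 0, digits 2,8 already taken and all letters distinct): T must equal 0 ⇒ T=0.
Step 4. [col 2: R + N ≡ S (mod 10)] several values work for S in column 2 (R + N ≡ S (mod 10), carry-in 1); try S=3, so S=3.
Step 5. [col 2: R + N ≡ S (mod 10)] column 2 reads R+N+carry(1)=S with R=8, S=3; with digits 0,2,3,8 already taken and all letters distinct, the only value for N is 4. So N=4.
Step 6. [col 3: T + G ≡ I (mod 10)] several values work for I in column 3 (T + G ≡ I (mod 10), carry-in 1); try I=6. So I=6.
Step 7. [col 3: T + G ≡ I (mod 10)] from column 3 (T=0, I=6, carry-in 1, digits 0,2,3,4,6,8 already taken and all letters distinct): G must equal 5 ⇒ G=5.
Step 8. [col 4: V + G ≡ I (mod 10)] from column 4 (G=5, I=6, carry-in 0, digits 0,2,3,4,5,6,8 already taken and all letters distinct): V must equal 1 ⇒ V=1.
Step 9. [col 5: S + Z ≡ X (mod 10)] from column 5 (S=3, X=2, carry-in 0, digits 0,1,2,3,4,5,6,8 already taken and all letters distinct): Z must equal 9, so Z=9.
Step 10. [col 6: V + G ≡ H (mod 10)] in column 6 we have V+G≡H with carry-in 1; given V=1, G=5 and digits 0,1,2,3,4,5,6,8,9 already taken and all letters distinct, that pins H to 7. So H=7.

Answer: G=5, H=7, I=6, N=4, R=8, S=3, T=0, V=1, X=2, Z=9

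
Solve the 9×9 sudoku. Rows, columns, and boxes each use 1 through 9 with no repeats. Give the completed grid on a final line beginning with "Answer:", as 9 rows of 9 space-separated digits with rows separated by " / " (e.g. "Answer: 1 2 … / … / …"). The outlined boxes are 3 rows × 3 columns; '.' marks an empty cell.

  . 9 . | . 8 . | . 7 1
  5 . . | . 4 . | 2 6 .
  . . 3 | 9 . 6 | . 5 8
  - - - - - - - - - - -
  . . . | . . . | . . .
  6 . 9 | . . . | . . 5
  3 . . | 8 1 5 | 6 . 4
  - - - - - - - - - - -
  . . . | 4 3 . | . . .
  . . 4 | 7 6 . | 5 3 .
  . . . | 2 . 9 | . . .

Step 1. [r5c4∈{3}] r5c4's peers cover all but 3, so r5c4=3.
Step 2. [r9c2∈{1,3,5,6,7,8}] in row 9, 3 fits only at r9c2, so r9c2=3.
Step 3. [r7c2∈{1,2,5,6,7,8}] across col 2, 6 lands solely at r7c2, so r7c2=6.
Step 4. [r7c3∈{1,2,5,7,8}] in row 7, 5 fits only at r7c3. So r7c3=5.
Step 5. [r4c2∈{1,2,4,5,7,8}] r4c2 is the only open cell in row 4 admitting 5 ⇒ r4c2=5.
Step 6. [r4c5∈{2,7,9}] across col 5, 9 lands solely at r4c5 ⇒ r4c5=9.
Step 7. [r7c7∈{1,7,8,9}] across col 7, 9 lands solely at r7c7 ⇒ r7c7=9.
Step 8. [r8c9∈{2}] r8c9's peers cover all but 2 ⇒ r8c9=2.
Step 9. [r7c1∈{1,2,7,8}] 2 has one home in row 7: r7c1 ⇒ r7c1=2.
Step 10. [r1c1∈{4}] r1c1 has the single candidate 4 ⇒ r1c1=4.
Step 11. [r5c2∈{1,2,4,7,8}] across col 2, 4 lands solely at r5c2. So r5c2=4.
Step 12. [r7c9∈{7}] r7c9 is down to just 7 ⇒ r7c9=7.
Step 13. [r9c8∈{1,4,8}] across col 8, 4 lands solely at r9c8 ⇒ r9c8=4.
Step 14. [r2c4∈{1}] nothing but 1 survives at r2c4. So r2c4=1.
Step 15. [r1c7∈{3}] r1c7 has the single candidate 3. So r1c7=3.
Step 16. [r1c6∈{2}] nothing but 2 survives at r1c6. So r1c6=2.
Step 17. [r5c6∈{7}] r5c6 has the single candidate 7. So r5c6=7.
Step 18. [r4c7∈{1,7,8}] 7 has one home in col 7: r4c7 ⇒ r4c7=7.
Step 19. [r3c2∈{1,2,7}] r3c2 is the only open cell in row 3 admitting 2. So r3c2=2.
Step 20. [r8c2∈{1,8}] across col 2, 1 lands solely at r8c2 ⇒ r8c2=1.
Step 21. [r4c3∈{1,2,8}] in col 3, 1 fits only at r4c3 ⇒ r4c3=1.
Step 22. [r4c8∈{2,8}] r4c8 is the only open cell in row 4 admitting 2. So r4c8=2.
Step 23. [r9c7∈{1,8}] in row 9, 1 fits only at r9c7. So r9c7=1.
Step 24. [r7c8∈{8}] r7c8 has the single candidate 8 ⇒ r7c8=8.
Step 25. [r6c2∈{7}] only 7 remains possible at r6c2 ⇒ r6c2=7.
Step 26. [r2c3∈{7,8}] 7 has one home in row 2: r2c3 ⇒ r2c3=7.
Step 27. [r4c1∈{8}] r4c1 has the single candidate 8. So r4c1=8.
Step 28. [r9c5∈{5}] nothing but 5 survives at r9c5. So r9c5=5.
Step 29. [r2c2∈{8}] nothing but 8 survives at r2c2, so r2c2=8.
Step 30. [r4c6∈{4}] only 4 remains possible at r4c6 ⇒ r4c6=4.
Step 31. [r3c1∈{1}] nothing but 1 survives at r3c1. So r3c1=1.
Step 32. [r6c8∈{9}] only 9 remains possible at r6c8. So r6c8=9.
Step 33. [r4c4∈{6}] only 6 remains possible at r4c4 ⇒ r4c4=6.
Step 34. [r6c3∈{2}] only 2 remains possible at r6c3. So r6c3=2.
Step 35. [r8c6∈{8}] r8c6's peers cover all but 8. So r8c6=8.
Step 36. [r5c8∈{1}] only 1 remains possible at r5c8 ⇒ r5c8=1.
Step 37. [r9c3∈{8}] only 8 remains possible at r9c3 ⇒ r9c3=8.
Step 38. [r5c7∈{8}] only 8 remains possible at r5c7, so r5c7=8.
Step 39. [r9c9∈{6}] r9c9 is down to just 6. So r9c9=6.
Step 40. [r1c3∈{6}] only 6 remains possible at r1c3 ⇒ r1c3=6.
Step 41. [r1c4∈{5}] only 5 remains possible at r1c4 ⇒ r1c4=5.
Step 42. [r5c5∈{2}] only 2 remains possible at r5c5. So r5c5=2.
Step 43. [r2c9∈{9}] r2c9's peers cover all but 9 ⇒ r2c9=9.
Step 44. [r3c7∈{4}] r3c7 has the single candidate 4, so r3c7=4.
Step 45. [r2c6∈{3}] only 3 remains possible at r2c6. So r2c6=3.
Step 46. [r3c5∈{7}] r3c5's peers cover all but 7 ⇒ r3c5=7.
Step 47. [r8c1∈{9}] r8c1's peers cover all but 9 ⇒ r8c1=9.
Step 48. [r7c6∈{1}] nothing but 1 survives at r7c6 ⇒ r7c6=1.
Step 49. [r4c9∈{3}] r4c9 is down to just 3, so r4c9=3.
Step 50. [r9c1∈{7}] r9c1 is down to just 7. So r9c1=7.

Answer: 4 9 6 5 8 2 3 7 1 / 5 8 7 1 4 3 2 6 9 / 1 2 3 9 7 6 4 5 8 / 8 5 1 6 9 4 7 2 3 / 6 4 9 3 2 7 8 1 5 / 3 7 2 8 1 5 6 9 4 / 2 6 5 4 3 1 9 8 7 / 9 1 4 7 6 8 5 3 2 / 7 3 8 2 5 9 1 4 6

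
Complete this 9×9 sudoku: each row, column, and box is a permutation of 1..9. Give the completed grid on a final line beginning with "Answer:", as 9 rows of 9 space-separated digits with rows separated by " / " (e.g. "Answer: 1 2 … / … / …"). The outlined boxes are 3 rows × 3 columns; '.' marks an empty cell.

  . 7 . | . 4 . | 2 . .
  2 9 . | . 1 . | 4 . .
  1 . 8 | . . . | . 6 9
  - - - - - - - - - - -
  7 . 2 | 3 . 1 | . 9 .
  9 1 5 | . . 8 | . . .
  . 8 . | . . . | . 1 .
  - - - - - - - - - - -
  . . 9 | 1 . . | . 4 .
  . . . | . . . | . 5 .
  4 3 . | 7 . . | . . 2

Step 1. [r9c8∈{8}] r9c8's peers cover all but 8 ⇒ r9c8=8.
Step 2. [r1c8∈{3}] r1c8 has the single candidate 3 ⇒ r1c8=3.
Step 3. [r1c3∈{6}] r1c3 is down to just 6, so r1c3=6.
Step 4. [r6c3∈{3,4}] 4 has one home in col 3: r6c3, so r6c3=4.
Step 5. [r4c2∈{6}] only 6 remains possible at r4c2, so r4c2=6.
Step 6. [r4c5∈{5}] only 5 remains possible at r4c5, so r4c5=5.
Step 7. [r9c6∈{5,6,9}] r9c6 is the only open cell in row 9 admitting 5. So r9c6=5.
Step 8. [r8c6∈{2,3,4,6,9}] r8c6 is the only open cell in col 6 admitting 4. So r8c6=4.
Step 9. [r1c1∈{5}] only 5 remains possible at r1c1, so r1c1=5.
Step 10. [r2c8∈{7}] nothing but 7 survives at r2c8. So r2c8=7.
Step 11. [r3c7∈{5}] nothing but 5 survives at r3c7. So r3c7=5.
Step 12. [r3c4∈{2}] nothing but 2 survives at r3c4, so r3c4=2.
Step 13. [r2c9∈{8}] r2c9's peers cover all but 8 ⇒ r2c9=8.
Step 14. [r6c9∈{3,5,6,7}] row 6 places 5 nowhere but r6c9. So r6c9=5.
Step 15. [r8c3∈{1,7}] r8c3 is the only open cell in col 3 admitting 7 ⇒ r8c3=7.
Step 16. [r1c4∈{8,9}] row 1 places 8 nowhere but r1c4 ⇒ r1c4=8.
Step 17. [r8c2∈{2}] r8c2's peers cover all but 2 ⇒ r8c2=2.
Step 18. [r5c4∈{4,6}] 4 has one home in col 4: r5c4, so r5c4=4.
Step 19. [r2c4∈{5,6}] across row 2, 5 lands solely at r2c4, so r2c4=5.
Step 20. [r2c6∈{3,6}] in row 2, 6 fits only at r2c6, so r2c6=6.
Step 21. [r6c1∈{3}] r6c1 has the single candidate 3, so r6c1=3.
Step 22. [r1c9∈{1}] r1c9's peers cover all but 1. So r1c9=1.
Step 23. [r8c7∈{1,3,6,9}] r8c7 is the only open cell in row 8 admitting 1, so r8c7=1.
Step 24. [r9c7∈{6,9}] r9c7 is the only open cell in col 7 admitting 9, so r9c7=9.
Step 25. [r9c5∈{6}] nothing but 6 survives at r9c5 ⇒ r9c5=6.
Step 26. [r8c4∈{9}] nothing but 9 survives at r8c4, so r8c4=9.
Step 27. [r6c5∈{2,7,9}] r6c5 is the only open cell in col 5 admitting 9. So r6c5=9.
Step 28. [r6c6∈{2,7}] in row 6, 2 fits only at r6c6 ⇒ r6c6=2.
Step 29. [r7c6∈{3}] r7c6 is down to just 3. So r7c6=3.
Step 30. [r6c7∈{6,7}] across row 6, 7 lands solely at r6c7, so r6c7=7.
Step 31. [r7c7∈{6}] r7c7's peers cover all but 6 ⇒ r7c7=6.
Step 32. [r8c5∈{8}] r8c5 has the single candidate 8, so r8c5=8.
Step 33. [r8c9∈{3}] r8c9's peers cover all but 3. So r8c9=3.
Step 34. [r3c5∈{3,7}] row 3 places 3 nowhere but r3c5. So r3c5=3.
Step 35. [r5c9∈{6}] only 6 remains possible at r5c9, so r5c9=6.
Step 36. [r3c2∈{4}] nothing but 4 survives at r3c2, so r3c2=4.
Step 37. [r5c7∈{3}] only 3 remains possible at r5c7. So r5c7=3.
Step 38. [r5c5∈{7}] r5c5 is down to just 7, so r5c5=7.
Step 39. [r7c1∈{8}] only 8 remains possible at r7c1 ⇒ r7c1=8.
Step 40. [r7c9∈{7}] r7c9 has the single candidate 7, so r7c9=7.
Step 41. [r8c1∈{6}] nothing but 6 survives at r8c1 ⇒ r8c1=6.
Step 42. [r2c3∈{3}] nothing but 3 survives at r2c3 ⇒ r2c3=3.
Step 43. [r1c6∈{9}] r1c6's peers cover all but 9, so r1c6=9.
Step 44. [r5c8∈{2}] only 2 remains possible at r5c8, so r5c8=2.
Step 45. [r4c7∈{8}] nothing but 8 survives at r4c7 ⇒ r4c7=8.
Step 46. [r7c5∈{2}] only 2 remains possible at r7c5. So r7c5=2.
Step 47. [r7c2∈{5}] only 5 remains possible at r7c2 ⇒ r7c2=5.
Step 48. [r3c6∈{7}] r3c6 is down to just 7 ⇒ r3c6=7.
Step 49. [r9c3∈{1}] r9c3's peers cover all but 1. So r9c3=1.
Step 50. [r4c9∈{4}] r4c9 is down to just 4. So r4c9=4.
Step 51. [r6c4∈{6}] r6c4 is down to just 6 ⇒ r6c4=6.

Answer: 5 7 6 8 4 9 2 3 1 / 2 9 3 5 1 6 4 7 8 / 1 4 8 2 3 7 5 6 9 / 7 6 2 3 5 1 8 9 4 / 9 1 5 4 7 8 3 2 6 / 3 8 4 6 9 2 7 1 5 / 8 5 9 1 2 3 6 4 7 / 6 2 7 9 8 4 1 5 3 / 4 3 1 7 6 5 9 8 2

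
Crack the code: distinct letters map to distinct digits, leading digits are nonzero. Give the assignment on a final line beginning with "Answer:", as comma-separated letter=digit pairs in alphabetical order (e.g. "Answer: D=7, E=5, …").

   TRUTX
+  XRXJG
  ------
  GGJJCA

Step 1. [col 1: X + G ≡ A (mod 10)] column 1 (X + G ≡ A (mod 10), carry-in 0) doesn't pin A yet; pick A=3 and continue, so A=3.
Step 2. [col 1: X + G ≡ A (mod 10)] column 1 (X + G ≡ A (mod 10), carry-in 0) doesn't pin X yet; pick X=2 and continue. So X=2.
Step 3. [col 1: X + G ≡ A (mod 10)] column 1: given X=2, A=3, carry-in 0, and digits 2,3 already taken and all letters distinct, X+G≡A (mod 10) forces G=1. So G=1.
Step 4. [col 2: T + J ≡ C (mod 10)] no forcing yet in column 2 (carry-in 0); C=7 is free and consistent — try it ⇒ C=7.
Step 5. [col 2: T + J ≡ C (mod 10)] no forcing yet in column 2 (carry-in 0); J=8 is free and consistent — try it. So J=8.
Step 6. [col 2: T + J ≡ C (mod 10)] in column 2 we have T+J≡C with carry-in 0; given J=8, C=7 and digits 1,2,3,7,8 already taken and all letters distinct, that pins T to 9 ⇒ T=9.
Step 7. [col 3: U + X ≡ J (mod 10)] in column 3 we have U+X≡J with carry-in 1; given X=2, J=8 and digits 1,2,3,7,8,9 already taken and all letters distinct, that pins U to 5 ⇒ U=5.
Step 8. [col 4: R + R ≡ J (mod 10)] in column 4 we have R+R≡J with carry-in 0; given J=8 and digits 1,2,3,5,7,8,9 already taken and all letters distinct, that pins R to 4. So R=4.

Answer: A=3, C=7, G=1, J=8, R=4, T=9, U=5, X=2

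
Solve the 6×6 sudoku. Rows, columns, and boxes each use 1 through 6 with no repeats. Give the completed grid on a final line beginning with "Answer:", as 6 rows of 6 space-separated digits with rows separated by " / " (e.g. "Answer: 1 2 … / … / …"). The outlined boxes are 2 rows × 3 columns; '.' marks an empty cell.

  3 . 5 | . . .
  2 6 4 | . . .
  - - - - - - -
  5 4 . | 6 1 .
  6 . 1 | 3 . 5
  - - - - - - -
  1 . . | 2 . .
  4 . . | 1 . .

Step 1. [r3c3∈{2,3}] 3 has one home in row 3: r3c3. So r3c3=3.
Step 2. [r4c5∈{2,4}] r4c5 is the only open cell in row 4 admitting 4, so r4c5=4.
Step 3. [r5c6∈{3,4,6}] row 5 places 4 nowhere but r5c6, so r5c6=4.
Step 4. [r2c6∈{1,3}] r2c6 is the only open cell in row 2 admitting 1. So r2c6=1.
Step 5. [r6c6∈{3,6}] 3 has one home in col 6: r6c6, so r6c6=3.
Step 6. [r1c5∈{2,6}] r1c5 is the only open cell in col 5 admitting 2. So r1c5=2.
Step 7. [r5c3∈{6}] r5c3's peers cover all but 6. So r5c3=6.
Step 8. [r5c5∈{5}] r5c5's peers cover all but 5, so r5c5=5.
Step 9. [r6c2∈{2,5}] across row 6, 5 lands solely at r6c2, so r6c2=5.
Step 10. [r6c3∈{2}] r6c3's peers cover all but 2 ⇒ r6c3=2.
Step 11. [r6c5∈{6}] r6c5 has the single candidate 6. So r6c5=6.
Step 12. [r2c4∈{5}] r2c4's peers cover all but 5 ⇒ r2c4=5.
Step 13. [r5c2∈{3}] only 3 remains possible at r5c2. So r5c2=3.
Step 14. [r1c4∈{4}] r1c4 has the single candidate 4 ⇒ r1c4=4.
Step 15. [r1c2∈{1}] r1c2 is down to just 1, so r1c2=1.
Step 16. [r3c6∈{2}] r3c6 is down to just 2, so r3c6=2.
Step 17. [r4c2∈{2}] nothing but 2 survives at r4c2. So r4c2=2.
Step 18. [r1c6∈{6}] r1c6 is down to just 6. So r1c6=6.
Step 19. [r2c5∈{3}] only 3 remains possible at r2c5. So r2c5=3.

Answer: 3 1 5 4 2 6 / 2 6 4 5 3 1 / 5 4 3 6 1 2 / 6 2 1 3 4 5 / 1 3 6 2 5 4 / 4 5 2 1 6 3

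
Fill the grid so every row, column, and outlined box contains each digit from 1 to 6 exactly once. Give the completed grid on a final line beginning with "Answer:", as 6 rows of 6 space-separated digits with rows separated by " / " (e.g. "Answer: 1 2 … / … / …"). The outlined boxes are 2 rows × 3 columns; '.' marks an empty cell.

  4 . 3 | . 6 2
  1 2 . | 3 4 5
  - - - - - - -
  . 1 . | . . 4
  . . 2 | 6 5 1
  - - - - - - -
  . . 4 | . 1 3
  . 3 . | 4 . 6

Step 1. [r6c5∈{2}] r6c5 is down to just 2. So r6c5=2.
Step 2. [r6c1∈{5}] nothing but 5 survives at r6c1. So r6c1=5.
Step 3. [r2c3∈{6}] r2c3 has the single candidate 6, so r2c3=6.
Step 4. [r3c1∈{3,6}] row 3 places 6 nowhere but r3c1 ⇒ r3c1=6.
Step 5. [r6c3∈{1}] r6c3 is down to just 1 ⇒ r6c3=1.
Step 6. [r3c4∈{2}] only 2 remains possible at r3c4. So r3c4=2.
Step 7. [r5c2∈{6}] only 6 remains possible at r5c2 ⇒ r5c2=6.
Step 8. [r3c3∈{5}] only 5 remains possible at r3c3, so r3c3=5.
Step 9. [r1c4∈{1}] only 1 remains possible at r1c4 ⇒ r1c4=1.
Step 10. [r1c2∈{5}] only 5 remains possible at r1c2, so r1c2=5.
Step 11. [r5c4∈{5}] only 5 remains possible at r5c4. So r5c4=5.
Step 12. [r4c1∈{3}] r4c1 has the single candidate 3. So r4c1=3.
Step 13. [r5c1∈{2}] r5c1 is down to just 2 ⇒ r5c1=2.
Step 14. [r3c5∈{3}] r3c5 is down to just 3, so r3c5=3.
Step 15. [r4c2∈{4}] r4c2 is down to just 4 ⇒ r4c2=4.

Answer: 4 5 3 1 6 2 / 1 2 6 3 4 5 / 6 1 5 2 3 4 / 3 4 2 6 5 1 / 2 6 4 5 1 3 / 5 3 1 4 2 6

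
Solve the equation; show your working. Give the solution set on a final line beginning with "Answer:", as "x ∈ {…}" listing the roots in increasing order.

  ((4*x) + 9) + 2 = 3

Step 1. [((4*x) + 9) + 2 = 3] peel the +2: subtract 2 from each side ⇒ sub: (4*x) + 9 = 1.
Step 2. [(4*x) + 9 = 1] +9 is outermost — subtract 9 both sides ⇒ sub: 4*x = -8.
Step 3. [4*x = -8] 4 out front; divide by 4 ⇒ div: x = -2.

Answer: x ∈ {-2}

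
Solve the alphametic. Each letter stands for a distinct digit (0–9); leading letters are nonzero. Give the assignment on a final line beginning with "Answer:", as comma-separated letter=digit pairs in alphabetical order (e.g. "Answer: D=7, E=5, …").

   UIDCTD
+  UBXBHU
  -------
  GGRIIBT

Step 1. [col 1: D + U ≡ T (mod 10)] no forcing yet in column 1 (carry-in 0); D=9 is free and consistent — try it ⇒ D=9.
Step 2. [col 1: D + U ≡ T (mod 10)] no forcing yet in column 1 (carry-in 0); U=5 is free and consistent — try it, so U=5.
Step 3. [col 1: D + U ≡ T (mod 10)] in column 1 we have D+U≡T with carry-in 0; given D=9, U=5 and digits 5,9 already taken and all letters distinct, that pins T to 4, so T=4.
Step 4. [col 2: T + H ≡ B (mod 10)] several values work for H in column 2 (T + H ≡ B (mod 10), carry-in 1); try H=8, so H=8.
Step 5. [G] the sum has 7 digits but both addends have 6; that extra leading digit G is the final carry, namely 1, so G=1.
Step 6. [col 2: T + H ≡ B (mod 10)] column 2 reads T+H+carry(1)=B with T=4, H=8; with digits 1,4,5,8,9 already taken and all letters distinct, the only value for B is 3, so B=3.
Step 7. [col 3: C + B ≡ I (mod 10)] column 3 (C + B ≡ I (mod 10), carry-in 1) doesn't pin C yet; pick C=2 and continue, so C=2.
Step 8. [col 3: C + B ≡ I (mod 10)] from column 3 (C=2, B=3, carry-in 1, digits 1,2,3,4,5,8,9 already taken and all letters distinct): I must equal 6. So I=6.
Step 9. [col 4: D + X ≡ I (mod 10)] in column 4 we have D+X≡I with carry-in 0; given D=9, I=6 and digits 1,2,3,4,5,6,8,9 already taken and all letters distinct, that pins X to 7 ⇒ X=7.
Step 10. [col 5: I + B ≡ R (mod 10)] from column 5 (I=6, B=3, carry-in 1, digits 1,2,3,4,5,6,7,8,9 already taken and all letters distinct): R must equal 0, so R=0.

Answer: B=3, C=2, D=9, G=1, H=8, I=6, R=0, T=4, U=5, X=7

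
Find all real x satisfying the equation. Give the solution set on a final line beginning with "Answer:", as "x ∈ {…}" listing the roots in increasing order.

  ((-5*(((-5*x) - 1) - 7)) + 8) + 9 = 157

Step 1. [((-5*(((-5*x) - 1) - 7)) + 8) + 9 = 157] 9 comes off first (subtract 9). So sub: (-5*(((-5*x) - 1) - 7)) + 8 = 148.
Step 2. [(-5*(((-5*x) - 1) - 7)) + 8 = 148] peel the +8: subtract 8 from each side. So sub: -5*(((-5*x) - 1) - 7) = 140.
Step 3. [-5*(((-5*x) - 1) - 7) = 140] LHS = -5·(…); ÷-5 both sides. So div: ((-5*x) - 1) - 7 = -28.
Step 4. [((-5*x) - 1) - 7 = -28] add 7: x sits inside (… - 7), so sub: (-5*x) - 1 = -21.
Step 5. [(-5*x) - 1 = -21] 1 comes off first (add 1) ⇒ sub: -5*x = -20.
Step 6. [-5*x = -20] LHS = -5·(…); ÷-5 both sides. So div: x = 4.

Answer: x ∈ {4}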